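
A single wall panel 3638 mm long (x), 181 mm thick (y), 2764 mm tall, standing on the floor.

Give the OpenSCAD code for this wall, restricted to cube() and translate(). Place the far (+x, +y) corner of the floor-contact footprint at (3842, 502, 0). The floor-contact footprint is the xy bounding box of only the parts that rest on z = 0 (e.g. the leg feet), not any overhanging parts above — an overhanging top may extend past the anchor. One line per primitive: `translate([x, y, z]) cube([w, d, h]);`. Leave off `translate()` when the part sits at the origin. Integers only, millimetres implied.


translate([204, 321, 0]) cube([3638, 181, 2764]);


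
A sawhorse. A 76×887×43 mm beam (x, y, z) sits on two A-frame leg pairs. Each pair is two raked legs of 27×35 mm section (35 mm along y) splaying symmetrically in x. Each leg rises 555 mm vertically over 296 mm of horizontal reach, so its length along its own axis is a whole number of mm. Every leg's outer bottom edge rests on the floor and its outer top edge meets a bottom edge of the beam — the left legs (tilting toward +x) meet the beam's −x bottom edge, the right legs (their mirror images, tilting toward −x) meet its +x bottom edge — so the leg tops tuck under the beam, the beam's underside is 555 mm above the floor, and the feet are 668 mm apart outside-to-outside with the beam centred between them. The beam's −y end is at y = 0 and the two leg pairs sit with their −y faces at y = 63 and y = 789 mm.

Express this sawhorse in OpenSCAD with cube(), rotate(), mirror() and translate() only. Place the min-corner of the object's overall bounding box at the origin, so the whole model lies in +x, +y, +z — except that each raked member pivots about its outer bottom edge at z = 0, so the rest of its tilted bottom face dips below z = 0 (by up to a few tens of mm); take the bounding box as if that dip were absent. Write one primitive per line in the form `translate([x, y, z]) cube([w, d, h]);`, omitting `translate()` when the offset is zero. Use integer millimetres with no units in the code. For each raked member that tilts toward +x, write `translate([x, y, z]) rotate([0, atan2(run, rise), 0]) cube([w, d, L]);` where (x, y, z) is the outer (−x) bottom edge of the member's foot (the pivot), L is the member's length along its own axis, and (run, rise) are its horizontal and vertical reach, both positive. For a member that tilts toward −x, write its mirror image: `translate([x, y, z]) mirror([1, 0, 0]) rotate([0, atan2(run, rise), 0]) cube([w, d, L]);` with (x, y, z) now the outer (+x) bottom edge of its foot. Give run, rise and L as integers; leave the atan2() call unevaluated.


// leg length = √(296² + 555²) = 629
// right-leg outer foot x = 2·296 + 76 = 668
// beam min-corner = (296, 0, 555)
translate([296, 0, 555]) cube([76, 887, 43]);
translate([0, 63, 0]) rotate([0, atan2(296, 555), 0]) cube([27, 35, 629]);
translate([668, 63, 0]) mirror([1, 0, 0]) rotate([0, atan2(296, 555), 0]) cube([27, 35, 629]);
translate([0, 789, 0]) rotate([0, atan2(296, 555), 0]) cube([27, 35, 629]);
translate([668, 789, 0]) mirror([1, 0, 0]) rotate([0, atan2(296, 555), 0]) cube([27, 35, 629]);


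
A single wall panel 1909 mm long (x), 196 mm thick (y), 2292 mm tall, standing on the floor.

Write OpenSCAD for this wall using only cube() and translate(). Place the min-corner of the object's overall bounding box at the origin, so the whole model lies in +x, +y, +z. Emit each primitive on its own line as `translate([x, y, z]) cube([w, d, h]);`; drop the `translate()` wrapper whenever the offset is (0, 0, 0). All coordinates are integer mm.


cube([1909, 196, 2292]);


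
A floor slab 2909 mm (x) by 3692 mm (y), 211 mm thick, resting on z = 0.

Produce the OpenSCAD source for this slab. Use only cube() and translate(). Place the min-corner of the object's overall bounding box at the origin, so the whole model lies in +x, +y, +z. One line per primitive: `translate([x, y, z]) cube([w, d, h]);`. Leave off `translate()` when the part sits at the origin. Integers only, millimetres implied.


cube([2909, 3692, 211]);


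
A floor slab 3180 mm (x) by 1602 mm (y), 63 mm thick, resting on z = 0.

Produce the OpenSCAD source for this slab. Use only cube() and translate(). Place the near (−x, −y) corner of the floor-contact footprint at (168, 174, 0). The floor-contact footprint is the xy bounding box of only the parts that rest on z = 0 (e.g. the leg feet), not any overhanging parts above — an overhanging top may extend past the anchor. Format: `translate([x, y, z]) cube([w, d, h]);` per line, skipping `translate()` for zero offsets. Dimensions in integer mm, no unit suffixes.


translate([168, 174, 0]) cube([3180, 1602, 63]);


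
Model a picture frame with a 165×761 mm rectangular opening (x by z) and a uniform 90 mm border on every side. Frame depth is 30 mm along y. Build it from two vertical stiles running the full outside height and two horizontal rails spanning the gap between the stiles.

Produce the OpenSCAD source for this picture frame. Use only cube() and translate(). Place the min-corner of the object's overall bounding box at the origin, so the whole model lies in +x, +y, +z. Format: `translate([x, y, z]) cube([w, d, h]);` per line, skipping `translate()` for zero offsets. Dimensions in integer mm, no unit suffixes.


cube([90, 30, 941]);
translate([255, 0, 0]) cube([90, 30, 941]);
translate([90, 0, 0]) cube([165, 30, 90]);
translate([90, 0, 851]) cube([165, 30, 90]);


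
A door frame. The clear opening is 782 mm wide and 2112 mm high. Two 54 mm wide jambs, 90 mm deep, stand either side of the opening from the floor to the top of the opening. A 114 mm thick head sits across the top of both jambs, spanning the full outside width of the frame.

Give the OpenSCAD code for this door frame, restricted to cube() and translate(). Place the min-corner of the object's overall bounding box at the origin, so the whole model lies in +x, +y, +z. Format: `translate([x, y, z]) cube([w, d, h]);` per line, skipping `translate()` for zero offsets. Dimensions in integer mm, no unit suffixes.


cube([54, 90, 2112]);
translate([836, 0, 0]) cube([54, 90, 2112]);
translate([0, 0, 2112]) cube([890, 90, 114]);


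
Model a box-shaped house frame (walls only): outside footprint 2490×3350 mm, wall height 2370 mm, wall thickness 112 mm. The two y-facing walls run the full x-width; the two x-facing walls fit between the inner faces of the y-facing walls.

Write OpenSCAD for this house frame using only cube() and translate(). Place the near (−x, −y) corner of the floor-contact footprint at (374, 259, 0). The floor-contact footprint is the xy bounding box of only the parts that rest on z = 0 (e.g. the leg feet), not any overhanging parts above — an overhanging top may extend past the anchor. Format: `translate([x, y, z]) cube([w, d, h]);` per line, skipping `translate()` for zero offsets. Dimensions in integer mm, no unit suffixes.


translate([374, 259, 0]) cube([2490, 112, 2370]);
translate([374, 3497, 0]) cube([2490, 112, 2370]);
translate([374, 371, 0]) cube([112, 3126, 2370]);
translate([2752, 371, 0]) cube([112, 3126, 2370]);


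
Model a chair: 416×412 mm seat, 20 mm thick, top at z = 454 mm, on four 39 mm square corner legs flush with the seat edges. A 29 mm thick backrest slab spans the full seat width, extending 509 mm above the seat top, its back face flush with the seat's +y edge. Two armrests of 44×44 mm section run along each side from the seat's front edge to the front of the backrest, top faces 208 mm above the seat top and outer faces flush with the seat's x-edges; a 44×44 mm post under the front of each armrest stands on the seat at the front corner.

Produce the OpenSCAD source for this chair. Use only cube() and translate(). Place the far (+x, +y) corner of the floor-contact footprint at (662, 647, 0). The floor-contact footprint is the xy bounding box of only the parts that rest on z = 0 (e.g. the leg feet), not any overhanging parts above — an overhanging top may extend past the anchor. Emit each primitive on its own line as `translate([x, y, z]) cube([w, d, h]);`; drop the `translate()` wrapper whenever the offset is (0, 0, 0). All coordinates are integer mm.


// leg_h = 454 - 20 = 434
// arm post h = 208 - 44 = 164
translate([246, 235, 434]) cube([416, 412, 20]);
translate([246, 235, 0]) cube([39, 39, 434]);
translate([623, 235, 0]) cube([39, 39, 434]);
translate([246, 608, 0]) cube([39, 39, 434]);
translate([623, 608, 0]) cube([39, 39, 434]);
translate([246, 618, 454]) cube([416, 29, 509]);
translate([246, 235, 618]) cube([44, 383, 44]);
translate([618, 235, 618]) cube([44, 383, 44]);
translate([246, 235, 454]) cube([44, 44, 164]);
translate([618, 235, 454]) cube([44, 44, 164]);


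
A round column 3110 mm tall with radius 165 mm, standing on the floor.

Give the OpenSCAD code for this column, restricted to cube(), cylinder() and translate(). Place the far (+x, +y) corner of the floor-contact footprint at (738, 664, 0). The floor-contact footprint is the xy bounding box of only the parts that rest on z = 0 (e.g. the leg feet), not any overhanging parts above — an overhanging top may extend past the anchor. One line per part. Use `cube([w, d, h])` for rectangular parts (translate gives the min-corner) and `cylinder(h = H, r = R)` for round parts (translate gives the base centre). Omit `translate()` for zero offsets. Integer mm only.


translate([573, 499, 0]) cylinder(h = 3110, r = 165);


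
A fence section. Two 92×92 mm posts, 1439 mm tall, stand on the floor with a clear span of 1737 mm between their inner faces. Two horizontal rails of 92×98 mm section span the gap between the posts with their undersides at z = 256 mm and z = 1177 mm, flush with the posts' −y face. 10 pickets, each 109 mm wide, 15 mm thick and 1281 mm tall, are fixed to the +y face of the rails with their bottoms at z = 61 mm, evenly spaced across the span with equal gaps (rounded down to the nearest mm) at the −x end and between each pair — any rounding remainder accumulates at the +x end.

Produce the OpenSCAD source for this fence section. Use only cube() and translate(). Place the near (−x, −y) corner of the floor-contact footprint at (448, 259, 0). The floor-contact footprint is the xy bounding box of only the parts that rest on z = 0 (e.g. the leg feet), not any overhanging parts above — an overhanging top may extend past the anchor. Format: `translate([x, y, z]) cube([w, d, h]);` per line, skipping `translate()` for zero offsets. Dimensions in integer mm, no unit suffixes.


translate([448, 259, 0]) cube([92, 92, 1439]);
translate([2277, 259, 0]) cube([92, 92, 1439]);
translate([540, 259, 256]) cube([1737, 92, 98]);
translate([540, 259, 1177]) cube([1737, 92, 98]);
translate([598, 351, 61]) cube([109, 15, 1281]);
translate([765, 351, 61]) cube([109, 15, 1281]);
translate([932, 351, 61]) cube([109, 15, 1281]);
translate([1099, 351, 61]) cube([109, 15, 1281]);
translate([1266, 351, 61]) cube([109, 15, 1281]);
translate([1433, 351, 61]) cube([109, 15, 1281]);
translate([1600, 351, 61]) cube([109, 15, 1281]);
translate([1767, 351, 61]) cube([109, 15, 1281]);
translate([1934, 351, 61]) cube([109, 15, 1281]);
translate([2101, 351, 61]) cube([109, 15, 1281]);


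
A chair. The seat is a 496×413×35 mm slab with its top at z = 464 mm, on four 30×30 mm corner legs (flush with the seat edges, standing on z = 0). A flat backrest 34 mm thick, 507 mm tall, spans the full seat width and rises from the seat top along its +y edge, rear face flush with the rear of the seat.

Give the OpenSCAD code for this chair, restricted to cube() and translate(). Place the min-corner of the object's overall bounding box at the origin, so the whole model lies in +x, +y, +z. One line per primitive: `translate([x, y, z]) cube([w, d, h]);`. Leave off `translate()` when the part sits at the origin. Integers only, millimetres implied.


translate([0, 0, 429]) cube([496, 413, 35]);
cube([30, 30, 429]);
translate([466, 0, 0]) cube([30, 30, 429]);
translate([0, 383, 0]) cube([30, 30, 429]);
translate([466, 383, 0]) cube([30, 30, 429]);
translate([0, 379, 464]) cube([496, 34, 507]);


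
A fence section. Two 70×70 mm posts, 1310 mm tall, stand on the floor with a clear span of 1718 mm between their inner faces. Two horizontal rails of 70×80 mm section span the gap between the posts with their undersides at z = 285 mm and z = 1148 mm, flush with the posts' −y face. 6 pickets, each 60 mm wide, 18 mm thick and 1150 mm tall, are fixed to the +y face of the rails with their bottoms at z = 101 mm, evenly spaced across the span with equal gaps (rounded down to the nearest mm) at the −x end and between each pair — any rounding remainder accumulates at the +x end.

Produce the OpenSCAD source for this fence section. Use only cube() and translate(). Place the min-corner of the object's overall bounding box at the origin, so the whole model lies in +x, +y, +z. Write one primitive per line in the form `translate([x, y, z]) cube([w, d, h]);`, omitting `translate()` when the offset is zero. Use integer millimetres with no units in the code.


cube([70, 70, 1310]);
translate([1788, 0, 0]) cube([70, 70, 1310]);
translate([70, 0, 285]) cube([1718, 70, 80]);
translate([70, 0, 1148]) cube([1718, 70, 80]);
translate([264, 70, 101]) cube([60, 18, 1150]);
translate([518, 70, 101]) cube([60, 18, 1150]);
translate([772, 70, 101]) cube([60, 18, 1150]);
translate([1026, 70, 101]) cube([60, 18, 1150]);
translate([1280, 70, 101]) cube([60, 18, 1150]);
translate([1534, 70, 101]) cube([60, 18, 1150]);


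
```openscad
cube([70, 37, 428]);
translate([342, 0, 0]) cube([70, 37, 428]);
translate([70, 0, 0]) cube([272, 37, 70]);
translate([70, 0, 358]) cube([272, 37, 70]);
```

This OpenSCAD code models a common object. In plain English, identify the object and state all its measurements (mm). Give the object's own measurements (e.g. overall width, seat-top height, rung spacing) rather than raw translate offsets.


A rectangular picture frame lying in the x–z plane (depth along y). The opening is 272 mm wide (x) by 288 mm tall (z), surrounded by a border 70 mm wide on all four sides. The frame is 37 mm deep and is made of two full-height vertical stiles with two horizontal rails fitted between them.


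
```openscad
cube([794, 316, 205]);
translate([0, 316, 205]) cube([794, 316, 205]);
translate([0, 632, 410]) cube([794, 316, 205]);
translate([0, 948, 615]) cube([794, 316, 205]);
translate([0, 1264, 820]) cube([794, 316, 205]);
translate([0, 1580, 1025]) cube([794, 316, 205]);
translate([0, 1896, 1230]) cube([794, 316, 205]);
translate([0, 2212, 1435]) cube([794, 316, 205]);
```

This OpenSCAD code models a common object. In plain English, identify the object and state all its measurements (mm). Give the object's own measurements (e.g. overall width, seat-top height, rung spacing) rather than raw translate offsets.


A straight staircase of 8 solid steps. Each step is 794 mm wide (x), 316 mm deep (y, the going) and 205 mm tall (the rise). The first step rests on the floor; each subsequent step sits one going further in +y and one rise higher in +z, directly behind and above the previous step with no overlap.


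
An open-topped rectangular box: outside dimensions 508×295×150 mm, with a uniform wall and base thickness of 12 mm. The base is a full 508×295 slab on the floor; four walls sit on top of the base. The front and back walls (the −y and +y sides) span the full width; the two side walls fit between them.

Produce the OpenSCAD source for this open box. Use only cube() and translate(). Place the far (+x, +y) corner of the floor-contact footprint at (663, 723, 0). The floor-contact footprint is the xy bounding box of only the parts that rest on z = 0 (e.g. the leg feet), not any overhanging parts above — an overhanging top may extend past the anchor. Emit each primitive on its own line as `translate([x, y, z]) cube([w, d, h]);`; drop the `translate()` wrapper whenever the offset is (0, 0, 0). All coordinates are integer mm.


translate([155, 428, 0]) cube([508, 295, 12]);
translate([155, 428, 12]) cube([508, 12, 138]);
translate([155, 711, 12]) cube([508, 12, 138]);
translate([155, 440, 12]) cube([12, 271, 138]);
translate([651, 440, 12]) cube([12, 271, 138]);


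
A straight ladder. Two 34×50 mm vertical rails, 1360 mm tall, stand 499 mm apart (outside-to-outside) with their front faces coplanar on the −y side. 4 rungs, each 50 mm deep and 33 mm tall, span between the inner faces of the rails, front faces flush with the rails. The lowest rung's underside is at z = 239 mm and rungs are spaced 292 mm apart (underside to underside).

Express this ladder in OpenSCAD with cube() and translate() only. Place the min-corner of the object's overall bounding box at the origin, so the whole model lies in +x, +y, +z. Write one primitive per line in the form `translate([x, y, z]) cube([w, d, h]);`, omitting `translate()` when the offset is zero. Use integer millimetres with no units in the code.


cube([34, 50, 1360]);
translate([465, 0, 0]) cube([34, 50, 1360]);
translate([34, 0, 239]) cube([431, 50, 33]);
translate([34, 0, 531]) cube([431, 50, 33]);
translate([34, 0, 823]) cube([431, 50, 33]);
translate([34, 0, 1115]) cube([431, 50, 33]);


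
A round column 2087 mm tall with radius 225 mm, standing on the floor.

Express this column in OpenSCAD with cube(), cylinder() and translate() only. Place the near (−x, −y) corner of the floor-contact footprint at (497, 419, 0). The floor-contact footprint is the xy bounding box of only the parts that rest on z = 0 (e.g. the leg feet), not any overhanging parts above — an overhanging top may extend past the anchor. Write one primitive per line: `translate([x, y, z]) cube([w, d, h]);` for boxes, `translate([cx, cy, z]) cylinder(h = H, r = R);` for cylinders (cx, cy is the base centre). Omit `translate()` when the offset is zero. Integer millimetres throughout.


translate([722, 644, 0]) cylinder(h = 2087, r = 225);


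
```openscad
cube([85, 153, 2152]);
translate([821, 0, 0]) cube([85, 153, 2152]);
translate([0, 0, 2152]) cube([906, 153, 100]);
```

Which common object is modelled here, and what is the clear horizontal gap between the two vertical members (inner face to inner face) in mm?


A door frame. The clear opening width is 736 mm.

Two 2152 mm tall posts with a header on top — a door frame. The left jamb is 85 mm wide at x = 0; the right jamb starts at x = 821. The clear opening is 821 − 85 = 736 mm.


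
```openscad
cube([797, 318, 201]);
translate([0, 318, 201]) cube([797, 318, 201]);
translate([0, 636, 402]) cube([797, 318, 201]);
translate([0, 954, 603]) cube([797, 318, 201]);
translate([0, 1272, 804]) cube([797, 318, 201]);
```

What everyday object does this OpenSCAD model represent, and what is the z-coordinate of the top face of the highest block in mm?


A staircase. The total rise is 1005 mm.

5 identical blocks, each offset up and back from the previous — a staircase. Each step is 201 mm tall and there are 5 of them, so the total rise is 5 × 201 = 1005 mm.


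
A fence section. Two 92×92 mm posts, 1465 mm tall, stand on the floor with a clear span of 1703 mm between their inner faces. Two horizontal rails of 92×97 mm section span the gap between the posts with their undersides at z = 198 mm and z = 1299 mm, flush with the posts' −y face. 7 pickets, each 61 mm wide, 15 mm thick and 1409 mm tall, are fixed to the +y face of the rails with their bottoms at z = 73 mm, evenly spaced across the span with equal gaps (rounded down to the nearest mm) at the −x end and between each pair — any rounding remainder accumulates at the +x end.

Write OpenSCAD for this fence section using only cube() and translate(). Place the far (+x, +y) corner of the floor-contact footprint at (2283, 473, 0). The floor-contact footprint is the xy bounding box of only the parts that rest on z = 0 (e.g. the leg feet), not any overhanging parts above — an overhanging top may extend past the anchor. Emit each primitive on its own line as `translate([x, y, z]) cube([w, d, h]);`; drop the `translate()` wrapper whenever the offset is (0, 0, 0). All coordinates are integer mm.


translate([396, 381, 0]) cube([92, 92, 1465]);
translate([2191, 381, 0]) cube([92, 92, 1465]);
translate([488, 381, 198]) cube([1703, 92, 97]);
translate([488, 381, 1299]) cube([1703, 92, 97]);
translate([647, 473, 73]) cube([61, 15, 1409]);
translate([867, 473, 73]) cube([61, 15, 1409]);
translate([1087, 473, 73]) cube([61, 15, 1409]);
translate([1307, 473, 73]) cube([61, 15, 1409]);
translate([1527, 473, 73]) cube([61, 15, 1409]);
translate([1747, 473, 73]) cube([61, 15, 1409]);
translate([1967, 473, 73]) cube([61, 15, 1409]);


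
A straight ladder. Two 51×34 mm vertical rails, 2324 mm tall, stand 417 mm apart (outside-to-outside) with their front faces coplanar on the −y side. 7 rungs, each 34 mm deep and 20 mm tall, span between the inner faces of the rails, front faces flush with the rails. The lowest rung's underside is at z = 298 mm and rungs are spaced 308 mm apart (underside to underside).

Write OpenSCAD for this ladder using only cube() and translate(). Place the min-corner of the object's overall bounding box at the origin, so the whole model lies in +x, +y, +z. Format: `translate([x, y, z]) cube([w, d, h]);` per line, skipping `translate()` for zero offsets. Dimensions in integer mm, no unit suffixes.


cube([51, 34, 2324]);
translate([366, 0, 0]) cube([51, 34, 2324]);
translate([51, 0, 298]) cube([315, 34, 20]);
translate([51, 0, 606]) cube([315, 34, 20]);
translate([51, 0, 914]) cube([315, 34, 20]);
translate([51, 0, 1222]) cube([315, 34, 20]);
translate([51, 0, 1530]) cube([315, 34, 20]);
translate([51, 0, 1838]) cube([315, 34, 20]);
translate([51, 0, 2146]) cube([315, 34, 20]);


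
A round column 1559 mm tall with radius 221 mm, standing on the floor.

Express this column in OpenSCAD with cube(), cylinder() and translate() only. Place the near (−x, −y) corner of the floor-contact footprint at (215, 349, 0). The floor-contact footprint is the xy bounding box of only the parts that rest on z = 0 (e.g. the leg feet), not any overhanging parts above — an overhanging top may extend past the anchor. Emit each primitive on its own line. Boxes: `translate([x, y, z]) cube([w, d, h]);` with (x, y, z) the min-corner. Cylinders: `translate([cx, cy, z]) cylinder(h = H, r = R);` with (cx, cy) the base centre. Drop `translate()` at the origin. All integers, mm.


translate([436, 570, 0]) cylinder(h = 1559, r = 221);


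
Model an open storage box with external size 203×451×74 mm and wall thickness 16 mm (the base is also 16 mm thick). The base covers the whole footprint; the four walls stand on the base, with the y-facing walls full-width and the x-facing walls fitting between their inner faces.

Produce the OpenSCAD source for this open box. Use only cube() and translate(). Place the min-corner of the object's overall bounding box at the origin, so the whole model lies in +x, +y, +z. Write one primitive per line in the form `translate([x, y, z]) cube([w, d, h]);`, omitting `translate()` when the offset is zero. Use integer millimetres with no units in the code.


cube([203, 451, 16]);
translate([0, 0, 16]) cube([203, 16, 58]);
translate([0, 435, 16]) cube([203, 16, 58]);
translate([0, 16, 16]) cube([16, 419, 58]);
translate([187, 16, 16]) cube([16, 419, 58]);


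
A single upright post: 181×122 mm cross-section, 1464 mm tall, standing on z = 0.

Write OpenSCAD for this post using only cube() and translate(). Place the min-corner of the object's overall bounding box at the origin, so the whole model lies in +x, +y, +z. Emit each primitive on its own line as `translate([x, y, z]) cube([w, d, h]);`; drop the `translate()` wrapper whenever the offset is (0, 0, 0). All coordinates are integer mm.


cube([181, 122, 1464]);


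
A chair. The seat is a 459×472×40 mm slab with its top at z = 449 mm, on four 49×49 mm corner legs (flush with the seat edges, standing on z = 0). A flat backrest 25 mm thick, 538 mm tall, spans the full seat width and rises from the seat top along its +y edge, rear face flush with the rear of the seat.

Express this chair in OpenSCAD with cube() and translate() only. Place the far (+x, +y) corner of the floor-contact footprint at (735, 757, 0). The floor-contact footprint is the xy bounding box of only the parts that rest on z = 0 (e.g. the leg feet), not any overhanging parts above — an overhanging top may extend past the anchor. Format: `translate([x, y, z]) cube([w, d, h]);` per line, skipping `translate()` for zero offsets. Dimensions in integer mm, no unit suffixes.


translate([276, 285, 409]) cube([459, 472, 40]);
translate([276, 285, 0]) cube([49, 49, 409]);
translate([686, 285, 0]) cube([49, 49, 409]);
translate([276, 708, 0]) cube([49, 49, 409]);
translate([686, 708, 0]) cube([49, 49, 409]);
translate([276, 732, 449]) cube([459, 25, 538]);


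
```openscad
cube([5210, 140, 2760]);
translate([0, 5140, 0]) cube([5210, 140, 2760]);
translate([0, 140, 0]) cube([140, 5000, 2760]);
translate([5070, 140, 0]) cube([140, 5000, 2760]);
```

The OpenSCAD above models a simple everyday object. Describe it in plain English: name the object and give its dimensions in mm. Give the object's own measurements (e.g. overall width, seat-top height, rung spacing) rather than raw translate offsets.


The wall frame of a small rectangular building: four walls, each 2760 mm tall and 140 mm thick, enclosing a footprint 5210 mm (x) by 5280 mm (y) outside-to-outside, with no floor or roof. The front and back walls (the −y and +y sides) span the full width; the two side walls fit between them.


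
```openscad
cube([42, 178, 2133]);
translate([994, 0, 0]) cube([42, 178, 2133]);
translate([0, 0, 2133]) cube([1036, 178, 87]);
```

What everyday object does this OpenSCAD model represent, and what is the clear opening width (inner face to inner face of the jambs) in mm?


A door frame. The clear opening width is 952 mm.

Two 2133 mm tall posts with a header on top — a door frame. The left jamb is 42 mm wide at x = 0; the right jamb starts at x = 994. The clear opening is 994 − 42 = 952 mm.


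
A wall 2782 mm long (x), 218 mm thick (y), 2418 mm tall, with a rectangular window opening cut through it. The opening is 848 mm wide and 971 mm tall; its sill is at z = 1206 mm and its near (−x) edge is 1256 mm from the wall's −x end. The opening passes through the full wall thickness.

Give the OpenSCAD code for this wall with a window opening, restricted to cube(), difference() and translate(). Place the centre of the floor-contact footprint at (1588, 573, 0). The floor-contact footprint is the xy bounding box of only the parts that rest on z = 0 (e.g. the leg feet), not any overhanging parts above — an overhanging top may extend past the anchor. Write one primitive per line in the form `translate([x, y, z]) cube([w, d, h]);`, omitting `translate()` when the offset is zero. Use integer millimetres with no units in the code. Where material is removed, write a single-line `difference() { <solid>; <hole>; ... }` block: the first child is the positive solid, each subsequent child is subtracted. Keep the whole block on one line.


difference() { translate([197, 464, 0]) cube([2782, 218, 2418]); translate([1453, 464, 1206]) cube([848, 218, 971]); }


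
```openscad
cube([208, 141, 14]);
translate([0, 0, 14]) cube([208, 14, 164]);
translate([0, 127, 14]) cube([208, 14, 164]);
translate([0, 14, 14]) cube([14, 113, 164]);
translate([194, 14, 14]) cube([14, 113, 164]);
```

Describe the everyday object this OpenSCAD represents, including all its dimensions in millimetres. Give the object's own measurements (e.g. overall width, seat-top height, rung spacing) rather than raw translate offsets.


An open-topped rectangular box: outside dimensions 208×141×178 mm, with a uniform wall and base thickness of 14 mm. The base is a full 208×141 slab on the floor; four walls sit on top of the base. The front and back walls (the −y and +y sides) span the full width; the two side walls fit between them.


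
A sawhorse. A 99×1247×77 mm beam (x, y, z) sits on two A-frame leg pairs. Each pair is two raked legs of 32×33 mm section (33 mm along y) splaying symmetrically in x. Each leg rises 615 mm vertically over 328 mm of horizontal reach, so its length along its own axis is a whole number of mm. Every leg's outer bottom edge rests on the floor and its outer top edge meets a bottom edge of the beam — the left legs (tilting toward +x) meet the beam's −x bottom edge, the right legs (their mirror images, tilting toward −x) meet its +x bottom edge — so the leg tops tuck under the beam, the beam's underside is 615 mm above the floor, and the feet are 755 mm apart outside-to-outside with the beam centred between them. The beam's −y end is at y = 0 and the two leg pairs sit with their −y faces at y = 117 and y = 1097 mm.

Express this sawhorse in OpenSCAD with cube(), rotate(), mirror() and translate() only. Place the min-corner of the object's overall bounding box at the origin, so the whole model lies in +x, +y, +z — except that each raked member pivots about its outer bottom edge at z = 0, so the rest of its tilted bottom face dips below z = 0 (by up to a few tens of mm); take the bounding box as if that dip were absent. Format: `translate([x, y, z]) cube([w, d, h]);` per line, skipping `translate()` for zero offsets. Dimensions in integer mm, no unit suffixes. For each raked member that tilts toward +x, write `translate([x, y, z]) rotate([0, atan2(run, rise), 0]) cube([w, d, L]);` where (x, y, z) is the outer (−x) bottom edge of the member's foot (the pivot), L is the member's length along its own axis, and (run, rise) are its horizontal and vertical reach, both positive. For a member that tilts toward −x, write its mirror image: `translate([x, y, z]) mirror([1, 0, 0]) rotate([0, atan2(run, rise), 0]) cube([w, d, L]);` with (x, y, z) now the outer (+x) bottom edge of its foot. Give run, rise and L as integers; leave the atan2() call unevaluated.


translate([328, 0, 615]) cube([99, 1247, 77]);
translate([0, 117, 0]) rotate([0, atan2(328, 615), 0]) cube([32, 33, 697]);
translate([755, 117, 0]) mirror([1, 0, 0]) rotate([0, atan2(328, 615), 0]) cube([32, 33, 697]);
translate([0, 1097, 0]) rotate([0, atan2(328, 615), 0]) cube([32, 33, 697]);
translate([755, 1097, 0]) mirror([1, 0, 0]) rotate([0, atan2(328, 615), 0]) cube([32, 33, 697]);


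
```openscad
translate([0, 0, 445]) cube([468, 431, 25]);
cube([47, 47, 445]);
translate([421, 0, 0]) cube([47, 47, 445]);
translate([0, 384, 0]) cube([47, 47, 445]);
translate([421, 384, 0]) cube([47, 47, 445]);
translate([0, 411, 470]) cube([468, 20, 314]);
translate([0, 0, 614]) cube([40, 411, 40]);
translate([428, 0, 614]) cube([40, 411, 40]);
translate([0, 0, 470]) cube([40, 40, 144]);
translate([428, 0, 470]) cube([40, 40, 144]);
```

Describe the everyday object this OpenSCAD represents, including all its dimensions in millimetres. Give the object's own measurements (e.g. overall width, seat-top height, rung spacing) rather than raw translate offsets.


A chair. The seat is a 468×431×25 mm slab with its top at z = 470 mm, on four 47×47 mm corner legs (flush with the seat edges, standing on z = 0). A flat backrest 20 mm thick, 314 mm tall, spans the full seat width and rises from the seat top along its +y edge, rear face flush with the rear of the seat. Two armrests of 40×40 mm section run along each side from the seat's front edge to the front of the backrest, top faces 184 mm above the seat top and outer faces flush with the seat's x-edges; a 40×40 mm post under the front of each armrest stands on the seat at the front corner.


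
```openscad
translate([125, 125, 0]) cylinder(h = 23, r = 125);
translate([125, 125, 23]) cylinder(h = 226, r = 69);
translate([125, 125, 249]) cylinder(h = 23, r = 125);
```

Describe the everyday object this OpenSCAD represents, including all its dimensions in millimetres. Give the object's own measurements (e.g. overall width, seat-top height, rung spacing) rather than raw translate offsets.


A spool: two coaxial disc flanges of radius 125 mm and thickness 23 mm, joined by a core cylinder of radius 69 mm and height 226 mm. The lower flange rests on z = 0 and the three cylinders share a vertical axis.


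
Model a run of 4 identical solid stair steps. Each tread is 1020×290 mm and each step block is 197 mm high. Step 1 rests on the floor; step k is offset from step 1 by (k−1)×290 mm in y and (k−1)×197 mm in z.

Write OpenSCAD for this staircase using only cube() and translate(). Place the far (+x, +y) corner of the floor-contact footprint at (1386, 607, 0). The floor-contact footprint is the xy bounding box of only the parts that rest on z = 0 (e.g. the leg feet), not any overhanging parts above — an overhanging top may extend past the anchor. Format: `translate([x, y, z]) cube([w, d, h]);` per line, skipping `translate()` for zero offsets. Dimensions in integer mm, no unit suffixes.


translate([366, 317, 0]) cube([1020, 290, 197]);
translate([366, 607, 197]) cube([1020, 290, 197]);
translate([366, 897, 394]) cube([1020, 290, 197]);
translate([366, 1187, 591]) cube([1020, 290, 197]);


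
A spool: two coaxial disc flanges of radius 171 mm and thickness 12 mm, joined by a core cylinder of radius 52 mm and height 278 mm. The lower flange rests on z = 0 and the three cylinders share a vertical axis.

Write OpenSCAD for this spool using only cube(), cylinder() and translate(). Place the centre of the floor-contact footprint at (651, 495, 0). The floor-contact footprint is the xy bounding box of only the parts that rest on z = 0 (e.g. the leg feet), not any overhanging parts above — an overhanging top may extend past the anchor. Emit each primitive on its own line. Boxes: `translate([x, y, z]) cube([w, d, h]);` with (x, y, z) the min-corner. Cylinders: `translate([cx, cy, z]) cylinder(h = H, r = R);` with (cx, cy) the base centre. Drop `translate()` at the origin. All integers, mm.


translate([651, 495, 0]) cylinder(h = 12, r = 171);
translate([651, 495, 12]) cylinder(h = 278, r = 52);
translate([651, 495, 290]) cylinder(h = 12, r = 171);


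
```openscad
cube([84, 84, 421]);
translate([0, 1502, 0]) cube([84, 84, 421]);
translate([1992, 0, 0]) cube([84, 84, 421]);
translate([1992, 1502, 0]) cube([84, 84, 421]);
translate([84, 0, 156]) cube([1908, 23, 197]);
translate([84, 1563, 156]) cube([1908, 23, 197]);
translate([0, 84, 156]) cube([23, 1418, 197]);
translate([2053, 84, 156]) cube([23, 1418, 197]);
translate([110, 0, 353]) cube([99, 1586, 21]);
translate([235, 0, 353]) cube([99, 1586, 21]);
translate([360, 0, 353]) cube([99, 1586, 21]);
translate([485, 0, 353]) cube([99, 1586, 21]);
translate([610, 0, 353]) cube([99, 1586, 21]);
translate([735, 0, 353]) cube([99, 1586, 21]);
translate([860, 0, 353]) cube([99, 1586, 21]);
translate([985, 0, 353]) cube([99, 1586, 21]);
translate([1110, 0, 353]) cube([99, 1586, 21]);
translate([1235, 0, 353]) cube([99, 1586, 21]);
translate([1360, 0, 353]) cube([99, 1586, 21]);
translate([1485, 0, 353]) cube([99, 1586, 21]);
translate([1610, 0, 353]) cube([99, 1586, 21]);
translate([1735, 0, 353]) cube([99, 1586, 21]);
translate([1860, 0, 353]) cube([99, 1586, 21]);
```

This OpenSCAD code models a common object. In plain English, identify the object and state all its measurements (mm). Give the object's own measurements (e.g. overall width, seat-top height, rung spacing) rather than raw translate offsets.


A bed frame 2076 mm long (x) by 1586 mm wide (y). Four 84×84 mm corner posts, 421 mm tall, at the corners of the footprint. Four rails of 23 mm thickness and 197 mm height run between adjacent posts with their undersides at z = 156 mm, their outer faces flush with the outside of the frame (the two x-running rails run between the posts' inner faces; the two y-running rails run between the posts' inner faces). 15 slats, each 99 mm wide (x) and 21 mm thick, lie across the top of the two x-running rails, running the full 1586 mm width of the frame in y; along x they sit between the end posts with a 26 mm gap after the −x posts and between neighbouring slats, leaving 33 mm before the +x posts.


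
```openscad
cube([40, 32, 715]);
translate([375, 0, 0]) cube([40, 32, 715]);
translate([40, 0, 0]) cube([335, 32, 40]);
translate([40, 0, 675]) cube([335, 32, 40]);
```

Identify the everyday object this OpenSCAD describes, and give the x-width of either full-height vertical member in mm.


A picture frame. The border width is 40 mm.

Four thin pieces enclosing a rectangular opening — a picture frame. The two full-height stiles are 715 mm tall; the top rail sits at z = 675 and is 40 mm tall, so the border above the opening is 715 − 675 = 40 mm, matching the stile x-width.


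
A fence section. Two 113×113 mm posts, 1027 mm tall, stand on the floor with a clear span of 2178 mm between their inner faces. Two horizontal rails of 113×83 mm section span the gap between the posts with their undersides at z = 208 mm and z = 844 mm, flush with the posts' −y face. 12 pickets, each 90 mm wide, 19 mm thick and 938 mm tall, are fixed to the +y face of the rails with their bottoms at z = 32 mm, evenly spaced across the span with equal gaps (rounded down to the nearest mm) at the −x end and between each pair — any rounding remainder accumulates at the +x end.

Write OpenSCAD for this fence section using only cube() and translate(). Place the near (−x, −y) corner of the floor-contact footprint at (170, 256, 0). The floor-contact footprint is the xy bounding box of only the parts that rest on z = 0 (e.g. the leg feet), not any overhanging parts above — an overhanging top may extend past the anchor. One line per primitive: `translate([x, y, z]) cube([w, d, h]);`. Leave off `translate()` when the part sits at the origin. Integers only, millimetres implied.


translate([170, 256, 0]) cube([113, 113, 1027]);
translate([2461, 256, 0]) cube([113, 113, 1027]);
translate([283, 256, 208]) cube([2178, 113, 83]);
translate([283, 256, 844]) cube([2178, 113, 83]);
translate([367, 369, 32]) cube([90, 19, 938]);
translate([541, 369, 32]) cube([90, 19, 938]);
translate([715, 369, 32]) cube([90, 19, 938]);
translate([889, 369, 32]) cube([90, 19, 938]);
translate([1063, 369, 32]) cube([90, 19, 938]);
translate([1237, 369, 32]) cube([90, 19, 938]);
translate([1411, 369, 32]) cube([90, 19, 938]);
translate([1585, 369, 32]) cube([90, 19, 938]);
translate([1759, 369, 32]) cube([90, 19, 938]);
translate([1933, 369, 32]) cube([90, 19, 938]);
translate([2107, 369, 32]) cube([90, 19, 938]);
translate([2281, 369, 32]) cube([90, 19, 938]);


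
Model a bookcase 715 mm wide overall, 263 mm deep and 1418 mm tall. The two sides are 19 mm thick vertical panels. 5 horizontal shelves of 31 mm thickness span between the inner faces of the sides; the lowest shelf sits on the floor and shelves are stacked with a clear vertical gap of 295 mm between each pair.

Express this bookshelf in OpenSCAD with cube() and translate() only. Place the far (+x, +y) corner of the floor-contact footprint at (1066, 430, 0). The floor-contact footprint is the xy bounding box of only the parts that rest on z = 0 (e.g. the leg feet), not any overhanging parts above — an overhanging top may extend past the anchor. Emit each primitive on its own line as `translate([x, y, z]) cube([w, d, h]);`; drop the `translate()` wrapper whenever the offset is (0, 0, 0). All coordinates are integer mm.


translate([351, 167, 0]) cube([19, 263, 1418]);
translate([1047, 167, 0]) cube([19, 263, 1418]);
translate([370, 167, 0]) cube([677, 263, 31]);
translate([370, 167, 326]) cube([677, 263, 31]);
translate([370, 167, 652]) cube([677, 263, 31]);
translate([370, 167, 978]) cube([677, 263, 31]);
translate([370, 167, 1304]) cube([677, 263, 31]);


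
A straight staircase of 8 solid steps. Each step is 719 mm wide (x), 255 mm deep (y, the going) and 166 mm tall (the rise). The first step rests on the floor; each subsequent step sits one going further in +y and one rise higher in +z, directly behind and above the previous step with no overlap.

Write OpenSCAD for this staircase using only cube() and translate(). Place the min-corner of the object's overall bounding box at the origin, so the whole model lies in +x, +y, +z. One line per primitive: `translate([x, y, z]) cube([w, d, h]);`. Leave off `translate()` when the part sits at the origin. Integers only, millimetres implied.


cube([719, 255, 166]);
translate([0, 255, 166]) cube([719, 255, 166]);
translate([0, 510, 332]) cube([719, 255, 166]);
translate([0, 765, 498]) cube([719, 255, 166]);
translate([0, 1020, 664]) cube([719, 255, 166]);
translate([0, 1275, 830]) cube([719, 255, 166]);
translate([0, 1530, 996]) cube([719, 255, 166]);
translate([0, 1785, 1162]) cube([719, 255, 166]);
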